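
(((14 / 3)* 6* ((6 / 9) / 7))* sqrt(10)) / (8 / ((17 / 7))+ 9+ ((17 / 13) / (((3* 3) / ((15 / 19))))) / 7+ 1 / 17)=235144* sqrt(10) / 1090715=0.68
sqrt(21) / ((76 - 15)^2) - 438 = -438.00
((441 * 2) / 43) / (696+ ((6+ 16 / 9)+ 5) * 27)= 294 / 14921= 0.02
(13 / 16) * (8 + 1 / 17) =1781 / 272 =6.55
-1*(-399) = 399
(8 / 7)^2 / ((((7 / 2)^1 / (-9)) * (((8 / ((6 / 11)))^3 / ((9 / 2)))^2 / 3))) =-1594323 / 77778614144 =-0.00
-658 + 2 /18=-5921 /9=-657.89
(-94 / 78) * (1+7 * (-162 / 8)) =26461 / 156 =169.62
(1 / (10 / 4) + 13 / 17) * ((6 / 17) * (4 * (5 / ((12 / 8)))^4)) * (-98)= -17248000 / 867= -19893.89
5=5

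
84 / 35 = 12 / 5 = 2.40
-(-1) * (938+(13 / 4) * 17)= 3973 / 4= 993.25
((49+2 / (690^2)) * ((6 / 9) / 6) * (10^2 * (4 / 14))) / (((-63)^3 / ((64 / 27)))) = -2986099456 / 2024995877667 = -0.00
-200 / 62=-100 / 31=-3.23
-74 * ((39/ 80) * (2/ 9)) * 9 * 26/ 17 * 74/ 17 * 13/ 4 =-9023079/ 5780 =-1561.09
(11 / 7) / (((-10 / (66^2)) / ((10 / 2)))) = -3422.57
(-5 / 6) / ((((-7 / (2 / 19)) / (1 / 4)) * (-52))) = -5 / 82992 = -0.00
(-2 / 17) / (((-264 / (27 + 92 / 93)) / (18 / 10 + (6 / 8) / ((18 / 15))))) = 252491 / 8347680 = 0.03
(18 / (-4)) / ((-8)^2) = -9 / 128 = -0.07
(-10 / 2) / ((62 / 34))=-85 / 31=-2.74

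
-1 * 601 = -601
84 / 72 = 1.17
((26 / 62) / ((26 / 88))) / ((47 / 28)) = 1232 / 1457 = 0.85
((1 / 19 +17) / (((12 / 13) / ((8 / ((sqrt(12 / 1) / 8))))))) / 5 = 3744 * sqrt(3) / 95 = 68.26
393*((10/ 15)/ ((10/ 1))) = 131/ 5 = 26.20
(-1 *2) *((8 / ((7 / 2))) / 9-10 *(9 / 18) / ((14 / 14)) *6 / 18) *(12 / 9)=712 / 189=3.77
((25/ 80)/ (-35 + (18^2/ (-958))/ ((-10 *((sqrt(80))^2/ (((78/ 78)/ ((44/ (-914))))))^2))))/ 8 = -289795000/ 259639403231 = -0.00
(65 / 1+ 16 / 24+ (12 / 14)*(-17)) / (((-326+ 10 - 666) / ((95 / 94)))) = -101935 / 1938468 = -0.05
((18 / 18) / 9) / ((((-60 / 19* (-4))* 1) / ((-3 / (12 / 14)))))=-133 / 4320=-0.03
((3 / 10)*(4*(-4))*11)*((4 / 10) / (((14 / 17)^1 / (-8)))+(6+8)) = -93456 / 175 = -534.03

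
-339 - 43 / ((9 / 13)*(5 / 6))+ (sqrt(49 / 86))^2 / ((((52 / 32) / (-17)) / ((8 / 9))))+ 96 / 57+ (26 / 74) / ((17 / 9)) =-125350042756 / 300627405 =-416.96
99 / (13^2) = 99 / 169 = 0.59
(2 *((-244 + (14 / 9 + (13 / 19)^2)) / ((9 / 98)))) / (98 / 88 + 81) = -64.18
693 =693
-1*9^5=-59049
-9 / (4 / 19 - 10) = 57 / 62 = 0.92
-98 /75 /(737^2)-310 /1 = -12628679348 /40737675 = -310.00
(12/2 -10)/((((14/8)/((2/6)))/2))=-32/21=-1.52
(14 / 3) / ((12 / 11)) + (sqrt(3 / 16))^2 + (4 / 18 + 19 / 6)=7.85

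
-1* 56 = -56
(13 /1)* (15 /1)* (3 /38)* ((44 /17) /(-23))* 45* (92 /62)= -1158300 /10013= -115.68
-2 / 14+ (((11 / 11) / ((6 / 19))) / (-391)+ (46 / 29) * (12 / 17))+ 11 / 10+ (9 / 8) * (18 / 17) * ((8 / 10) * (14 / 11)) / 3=32387723 / 13096545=2.47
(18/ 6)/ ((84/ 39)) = 39/ 28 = 1.39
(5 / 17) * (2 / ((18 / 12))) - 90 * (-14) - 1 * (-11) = 64841 / 51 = 1271.39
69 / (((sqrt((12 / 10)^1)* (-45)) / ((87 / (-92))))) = 1.32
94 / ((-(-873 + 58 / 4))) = 188 / 1717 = 0.11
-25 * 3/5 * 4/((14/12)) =-360/7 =-51.43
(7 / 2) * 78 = 273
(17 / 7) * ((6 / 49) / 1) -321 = -110001 / 343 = -320.70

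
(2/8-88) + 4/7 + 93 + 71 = 2151/28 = 76.82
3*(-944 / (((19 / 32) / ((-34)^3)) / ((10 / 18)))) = 5936476160 / 57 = 104148704.56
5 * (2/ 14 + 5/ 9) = 220/ 63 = 3.49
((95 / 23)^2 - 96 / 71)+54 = 2618177 / 37559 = 69.71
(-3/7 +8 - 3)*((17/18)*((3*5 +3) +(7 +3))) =1088/9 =120.89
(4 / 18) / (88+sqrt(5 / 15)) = 176 / 69693- 2*sqrt(3) / 209079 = 0.00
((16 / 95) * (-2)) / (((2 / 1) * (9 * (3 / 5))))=-16 / 513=-0.03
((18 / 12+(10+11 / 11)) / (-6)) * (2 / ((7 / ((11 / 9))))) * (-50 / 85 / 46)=1375 / 147798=0.01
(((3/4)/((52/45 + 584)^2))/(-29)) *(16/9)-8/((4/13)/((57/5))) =-7449959353143/25134815620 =-296.40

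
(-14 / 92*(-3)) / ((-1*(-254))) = 21 / 11684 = 0.00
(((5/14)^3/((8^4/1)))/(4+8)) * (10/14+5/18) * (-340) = -1328125/4248502272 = -0.00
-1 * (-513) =513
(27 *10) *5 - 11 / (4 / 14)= 1311.50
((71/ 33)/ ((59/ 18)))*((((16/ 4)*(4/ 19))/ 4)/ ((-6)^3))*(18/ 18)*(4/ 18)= -142/ 998811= -0.00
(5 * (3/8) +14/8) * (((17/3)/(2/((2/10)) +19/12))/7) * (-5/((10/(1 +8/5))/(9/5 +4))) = -185861/97300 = -1.91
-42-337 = -379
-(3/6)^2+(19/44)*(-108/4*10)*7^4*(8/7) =-14076731/44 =-319925.70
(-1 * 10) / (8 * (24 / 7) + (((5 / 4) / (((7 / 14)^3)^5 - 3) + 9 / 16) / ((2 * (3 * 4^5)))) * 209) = -135290093568 / 371148512285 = -0.36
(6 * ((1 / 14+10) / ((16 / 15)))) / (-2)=-6345 / 224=-28.33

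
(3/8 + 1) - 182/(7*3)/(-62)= 1127/744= 1.51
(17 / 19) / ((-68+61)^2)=0.02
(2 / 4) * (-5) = -5 / 2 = -2.50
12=12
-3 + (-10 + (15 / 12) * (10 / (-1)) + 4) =-43 / 2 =-21.50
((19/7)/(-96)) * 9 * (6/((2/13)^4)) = -4883931/1792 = -2725.41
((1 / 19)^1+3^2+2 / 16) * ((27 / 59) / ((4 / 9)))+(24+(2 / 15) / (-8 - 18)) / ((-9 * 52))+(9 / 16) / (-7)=53383509451 / 5728937760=9.32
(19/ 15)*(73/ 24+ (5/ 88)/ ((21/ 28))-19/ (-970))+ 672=1298274797/ 1920600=675.97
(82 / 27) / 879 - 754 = -17894600 / 23733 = -754.00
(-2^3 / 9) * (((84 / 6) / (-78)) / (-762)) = -28 / 133731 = -0.00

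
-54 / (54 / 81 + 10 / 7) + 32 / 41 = -22543 / 902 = -24.99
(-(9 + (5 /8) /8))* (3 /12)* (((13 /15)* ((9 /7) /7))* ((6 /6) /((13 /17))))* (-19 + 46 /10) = 38097 /5600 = 6.80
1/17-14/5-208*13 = -230073/85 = -2706.74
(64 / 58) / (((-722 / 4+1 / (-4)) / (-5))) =640 / 20967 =0.03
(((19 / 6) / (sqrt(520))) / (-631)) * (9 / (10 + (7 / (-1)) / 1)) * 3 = -57 * sqrt(130) / 328120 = -0.00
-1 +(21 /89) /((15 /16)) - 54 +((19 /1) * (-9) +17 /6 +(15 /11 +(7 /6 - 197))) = -2043098 /4895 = -417.38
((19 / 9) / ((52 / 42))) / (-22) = -133 / 1716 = -0.08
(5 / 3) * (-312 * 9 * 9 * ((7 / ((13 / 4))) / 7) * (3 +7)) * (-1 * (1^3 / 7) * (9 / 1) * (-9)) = -10497600 / 7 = -1499657.14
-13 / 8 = -1.62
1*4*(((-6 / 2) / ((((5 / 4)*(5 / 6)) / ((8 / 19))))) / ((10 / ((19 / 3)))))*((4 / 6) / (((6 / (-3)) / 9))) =1152 / 125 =9.22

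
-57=-57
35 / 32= 1.09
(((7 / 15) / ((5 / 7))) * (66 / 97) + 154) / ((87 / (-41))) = -15355648 / 210975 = -72.78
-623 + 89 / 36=-620.53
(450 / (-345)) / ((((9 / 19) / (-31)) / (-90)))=-176700 / 23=-7682.61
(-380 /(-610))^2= 1444 /3721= 0.39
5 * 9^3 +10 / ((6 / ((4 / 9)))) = 98435 / 27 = 3645.74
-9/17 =-0.53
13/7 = 1.86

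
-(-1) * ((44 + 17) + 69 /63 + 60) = 2564 /21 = 122.10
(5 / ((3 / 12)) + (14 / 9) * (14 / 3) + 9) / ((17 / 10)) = 9790 / 459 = 21.33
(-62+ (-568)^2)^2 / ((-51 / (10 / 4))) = -260115609610 / 51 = -5100306070.78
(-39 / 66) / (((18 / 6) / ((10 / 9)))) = -0.22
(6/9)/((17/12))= 0.47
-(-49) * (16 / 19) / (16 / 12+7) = 2352 / 475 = 4.95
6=6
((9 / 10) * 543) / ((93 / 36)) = 29322 / 155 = 189.17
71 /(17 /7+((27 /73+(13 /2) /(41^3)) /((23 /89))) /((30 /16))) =862680366345 /38785107581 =22.24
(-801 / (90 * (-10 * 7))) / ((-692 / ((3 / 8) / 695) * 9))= -89 / 8079792000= -0.00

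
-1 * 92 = -92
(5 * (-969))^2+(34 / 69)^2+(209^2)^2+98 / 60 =91958895340783 / 47610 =1931503787.88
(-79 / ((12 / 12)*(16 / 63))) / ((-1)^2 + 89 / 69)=-4347 / 32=-135.84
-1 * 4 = -4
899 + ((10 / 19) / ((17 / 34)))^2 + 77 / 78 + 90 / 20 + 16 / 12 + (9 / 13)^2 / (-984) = 54445481567 / 60032856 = 906.93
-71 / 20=-3.55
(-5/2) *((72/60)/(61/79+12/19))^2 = -40554018/22197245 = -1.83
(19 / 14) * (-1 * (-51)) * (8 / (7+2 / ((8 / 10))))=408 / 7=58.29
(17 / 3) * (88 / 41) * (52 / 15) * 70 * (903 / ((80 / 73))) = 1495658164 / 615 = 2431964.49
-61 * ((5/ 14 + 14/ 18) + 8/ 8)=-16409/ 126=-130.23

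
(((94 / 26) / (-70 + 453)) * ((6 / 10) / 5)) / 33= 47 / 1369225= 0.00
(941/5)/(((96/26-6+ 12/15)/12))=-73398/49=-1497.92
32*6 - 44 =148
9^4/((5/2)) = 13122/5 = 2624.40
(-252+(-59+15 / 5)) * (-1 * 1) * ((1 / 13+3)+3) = 24332 / 13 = 1871.69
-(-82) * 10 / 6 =410 / 3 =136.67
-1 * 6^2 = -36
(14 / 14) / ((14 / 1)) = 1 / 14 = 0.07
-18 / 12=-3 / 2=-1.50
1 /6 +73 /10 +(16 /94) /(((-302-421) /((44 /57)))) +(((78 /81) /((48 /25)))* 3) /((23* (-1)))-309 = -1612315001389 /5345890920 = -301.60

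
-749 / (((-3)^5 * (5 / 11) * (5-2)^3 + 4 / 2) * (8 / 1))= 8239 / 262264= 0.03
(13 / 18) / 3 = 13 / 54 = 0.24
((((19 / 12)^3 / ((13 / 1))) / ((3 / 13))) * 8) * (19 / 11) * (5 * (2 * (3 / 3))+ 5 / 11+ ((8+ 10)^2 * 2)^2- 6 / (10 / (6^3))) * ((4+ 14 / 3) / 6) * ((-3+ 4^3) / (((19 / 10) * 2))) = 125580857800229 / 705672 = 177959247.07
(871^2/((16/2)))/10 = 758641/80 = 9483.01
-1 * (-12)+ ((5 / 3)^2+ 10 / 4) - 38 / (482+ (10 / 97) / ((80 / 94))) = 57911201 / 3367134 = 17.20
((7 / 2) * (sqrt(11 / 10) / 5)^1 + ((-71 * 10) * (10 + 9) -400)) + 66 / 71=-13888.34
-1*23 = -23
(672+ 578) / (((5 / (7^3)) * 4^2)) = 42875 / 8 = 5359.38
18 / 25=0.72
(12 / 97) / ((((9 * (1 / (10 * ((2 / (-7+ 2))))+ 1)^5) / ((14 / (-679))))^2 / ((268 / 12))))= 1124073472 / 4365286666137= 0.00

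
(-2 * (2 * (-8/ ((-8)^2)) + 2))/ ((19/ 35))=-245/ 38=-6.45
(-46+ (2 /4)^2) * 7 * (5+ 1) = -3843 /2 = -1921.50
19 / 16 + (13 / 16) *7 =55 / 8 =6.88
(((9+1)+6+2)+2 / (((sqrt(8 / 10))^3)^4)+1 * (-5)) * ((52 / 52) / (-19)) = -42249 / 38912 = -1.09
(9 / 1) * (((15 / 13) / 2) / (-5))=-27 / 26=-1.04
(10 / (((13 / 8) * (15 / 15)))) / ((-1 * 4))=-20 / 13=-1.54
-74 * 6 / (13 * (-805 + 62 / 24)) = 0.04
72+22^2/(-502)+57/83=1494197/20833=71.72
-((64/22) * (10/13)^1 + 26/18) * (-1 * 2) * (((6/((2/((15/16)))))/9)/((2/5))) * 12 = 118475/1716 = 69.04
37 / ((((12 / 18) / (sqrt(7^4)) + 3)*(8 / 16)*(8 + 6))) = 777 / 443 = 1.75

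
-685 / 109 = -6.28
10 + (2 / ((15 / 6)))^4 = 6506 / 625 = 10.41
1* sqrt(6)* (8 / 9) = 8* sqrt(6) / 9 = 2.18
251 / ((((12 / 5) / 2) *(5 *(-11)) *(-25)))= 251 / 1650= 0.15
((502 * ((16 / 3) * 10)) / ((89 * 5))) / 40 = 2008 / 1335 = 1.50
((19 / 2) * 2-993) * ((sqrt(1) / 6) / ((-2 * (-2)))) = -487 / 12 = -40.58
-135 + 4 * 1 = -131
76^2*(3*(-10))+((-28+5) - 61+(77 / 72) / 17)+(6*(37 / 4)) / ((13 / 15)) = -2757547987 / 15912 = -173299.90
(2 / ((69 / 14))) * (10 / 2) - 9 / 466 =64619 / 32154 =2.01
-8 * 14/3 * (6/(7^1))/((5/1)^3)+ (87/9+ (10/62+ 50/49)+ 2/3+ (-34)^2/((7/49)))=4615818926/569625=8103.26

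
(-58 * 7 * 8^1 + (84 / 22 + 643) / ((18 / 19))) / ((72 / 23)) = -11682137 / 14256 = -819.45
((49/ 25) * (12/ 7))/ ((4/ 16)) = 336/ 25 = 13.44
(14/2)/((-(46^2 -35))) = -7/2081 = -0.00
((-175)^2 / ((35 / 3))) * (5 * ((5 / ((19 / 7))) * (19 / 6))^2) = 5359375 / 12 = 446614.58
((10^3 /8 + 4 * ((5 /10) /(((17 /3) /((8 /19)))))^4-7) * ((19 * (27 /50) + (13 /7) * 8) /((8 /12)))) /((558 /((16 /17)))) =7.50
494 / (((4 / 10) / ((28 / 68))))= 8645 / 17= 508.53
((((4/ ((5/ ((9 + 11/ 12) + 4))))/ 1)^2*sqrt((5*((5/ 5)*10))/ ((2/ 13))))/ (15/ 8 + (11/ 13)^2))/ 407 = 37705928*sqrt(13)/ 64157445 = 2.12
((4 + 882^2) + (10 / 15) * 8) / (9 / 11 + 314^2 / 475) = 12194105000 / 3266493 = 3733.09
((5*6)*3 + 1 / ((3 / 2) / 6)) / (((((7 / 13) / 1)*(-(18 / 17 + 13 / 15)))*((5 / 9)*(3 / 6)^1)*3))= -373932 / 3437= -108.80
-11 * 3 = -33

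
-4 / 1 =-4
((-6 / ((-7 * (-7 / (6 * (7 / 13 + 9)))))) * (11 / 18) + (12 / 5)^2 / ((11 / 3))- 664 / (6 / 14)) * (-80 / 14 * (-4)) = -35475.31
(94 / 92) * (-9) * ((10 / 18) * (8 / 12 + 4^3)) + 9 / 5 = -328.56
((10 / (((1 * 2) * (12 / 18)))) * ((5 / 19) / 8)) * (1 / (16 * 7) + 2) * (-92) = -388125 / 8512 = -45.60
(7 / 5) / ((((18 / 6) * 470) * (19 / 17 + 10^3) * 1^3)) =119 / 119983950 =0.00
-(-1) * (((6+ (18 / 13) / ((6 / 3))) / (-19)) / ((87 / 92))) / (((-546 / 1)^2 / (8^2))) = -1472 / 18408663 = -0.00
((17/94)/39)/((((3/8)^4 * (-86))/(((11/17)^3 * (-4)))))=0.00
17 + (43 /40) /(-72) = 48917 /2880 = 16.99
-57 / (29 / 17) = -969 / 29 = -33.41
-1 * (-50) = 50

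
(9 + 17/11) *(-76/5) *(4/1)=-35264/55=-641.16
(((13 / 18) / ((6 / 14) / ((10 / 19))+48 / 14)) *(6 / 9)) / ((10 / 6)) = 182 / 2673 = 0.07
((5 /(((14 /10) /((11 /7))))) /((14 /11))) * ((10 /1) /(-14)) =-15125 /4802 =-3.15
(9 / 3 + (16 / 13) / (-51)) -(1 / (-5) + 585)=-1928747 / 3315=-581.82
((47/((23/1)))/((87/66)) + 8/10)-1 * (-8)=10.35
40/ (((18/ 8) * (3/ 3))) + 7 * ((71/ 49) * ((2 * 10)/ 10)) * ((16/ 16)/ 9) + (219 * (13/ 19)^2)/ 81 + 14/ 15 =7583927/ 341145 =22.23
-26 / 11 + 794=8708 / 11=791.64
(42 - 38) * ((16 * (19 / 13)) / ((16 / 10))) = 760 / 13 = 58.46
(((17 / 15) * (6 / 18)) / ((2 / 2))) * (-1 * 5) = -1.89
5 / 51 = 0.10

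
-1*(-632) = 632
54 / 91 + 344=31358 / 91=344.59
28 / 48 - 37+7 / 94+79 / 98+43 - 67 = -1645339 / 27636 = -59.54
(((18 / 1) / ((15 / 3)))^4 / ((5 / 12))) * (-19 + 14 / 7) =-6852.83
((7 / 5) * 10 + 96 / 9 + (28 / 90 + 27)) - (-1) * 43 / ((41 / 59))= 210064 / 1845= 113.86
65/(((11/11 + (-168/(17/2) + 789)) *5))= 221/13094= 0.02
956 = 956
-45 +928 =883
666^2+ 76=443632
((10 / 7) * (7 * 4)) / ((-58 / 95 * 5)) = -13.10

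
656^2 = 430336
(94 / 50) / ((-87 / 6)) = -94 / 725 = -0.13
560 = 560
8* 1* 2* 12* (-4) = -768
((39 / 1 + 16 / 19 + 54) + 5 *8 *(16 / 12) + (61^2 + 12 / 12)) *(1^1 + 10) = 2425973 / 57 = 42560.93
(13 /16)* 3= 39 /16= 2.44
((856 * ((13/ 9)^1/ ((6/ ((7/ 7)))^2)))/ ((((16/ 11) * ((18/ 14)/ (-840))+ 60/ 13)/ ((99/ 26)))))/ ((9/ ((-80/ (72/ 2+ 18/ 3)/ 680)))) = -0.01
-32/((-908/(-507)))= -4056/227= -17.87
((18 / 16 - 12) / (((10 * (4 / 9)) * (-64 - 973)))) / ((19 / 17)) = 783 / 370880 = 0.00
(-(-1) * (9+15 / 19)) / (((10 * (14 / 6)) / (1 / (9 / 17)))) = 527 / 665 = 0.79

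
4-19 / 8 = 13 / 8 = 1.62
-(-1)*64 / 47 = 64 / 47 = 1.36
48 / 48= 1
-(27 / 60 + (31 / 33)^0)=-29 / 20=-1.45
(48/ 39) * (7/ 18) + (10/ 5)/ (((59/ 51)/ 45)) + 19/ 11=6074831/ 75933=80.00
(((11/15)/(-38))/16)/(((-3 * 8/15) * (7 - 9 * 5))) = -11/554496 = -0.00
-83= -83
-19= -19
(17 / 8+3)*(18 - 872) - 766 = -20571 / 4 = -5142.75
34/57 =0.60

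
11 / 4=2.75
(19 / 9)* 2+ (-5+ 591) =5312 / 9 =590.22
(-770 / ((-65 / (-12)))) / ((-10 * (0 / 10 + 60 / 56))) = 4312 / 325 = 13.27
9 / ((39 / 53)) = 159 / 13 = 12.23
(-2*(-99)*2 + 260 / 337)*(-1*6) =-802272 / 337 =-2380.63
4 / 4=1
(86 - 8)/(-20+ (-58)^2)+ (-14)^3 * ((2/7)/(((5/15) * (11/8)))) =-2859993/1672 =-1710.52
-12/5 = -2.40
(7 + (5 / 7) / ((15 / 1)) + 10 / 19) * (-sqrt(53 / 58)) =-1511 * sqrt(3074) / 11571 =-7.24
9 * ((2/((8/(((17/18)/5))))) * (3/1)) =51/40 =1.28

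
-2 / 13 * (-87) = 174 / 13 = 13.38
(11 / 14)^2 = 121 / 196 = 0.62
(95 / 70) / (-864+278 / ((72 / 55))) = -342 / 164213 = -0.00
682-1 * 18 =664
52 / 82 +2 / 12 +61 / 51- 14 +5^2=54353 / 4182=13.00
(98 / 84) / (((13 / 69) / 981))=157941 / 26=6074.65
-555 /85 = -111 /17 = -6.53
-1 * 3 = -3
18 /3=6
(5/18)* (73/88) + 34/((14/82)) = 2210651/11088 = 199.37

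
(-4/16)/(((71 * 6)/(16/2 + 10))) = -3/284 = -0.01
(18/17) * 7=126/17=7.41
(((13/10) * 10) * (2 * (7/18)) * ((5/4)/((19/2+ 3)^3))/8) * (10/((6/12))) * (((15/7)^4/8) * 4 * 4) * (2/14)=0.10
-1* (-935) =935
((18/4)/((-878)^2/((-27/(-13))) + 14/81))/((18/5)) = 81/24051592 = 0.00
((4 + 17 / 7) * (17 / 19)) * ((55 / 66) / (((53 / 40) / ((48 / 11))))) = 1224000 / 77539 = 15.79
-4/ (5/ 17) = -68/ 5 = -13.60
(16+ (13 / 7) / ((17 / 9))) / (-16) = -2021 / 1904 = -1.06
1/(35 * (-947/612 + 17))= 612/330995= 0.00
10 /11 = 0.91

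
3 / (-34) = -3 / 34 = -0.09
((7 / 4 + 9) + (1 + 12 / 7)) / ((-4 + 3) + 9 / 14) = -377 / 10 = -37.70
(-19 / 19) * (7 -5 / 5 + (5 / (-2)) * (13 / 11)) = -67 / 22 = -3.05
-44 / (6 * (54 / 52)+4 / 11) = -6292 / 943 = -6.67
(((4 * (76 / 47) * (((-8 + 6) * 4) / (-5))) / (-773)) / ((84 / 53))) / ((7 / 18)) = -193344 / 8901095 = -0.02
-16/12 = -4/3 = -1.33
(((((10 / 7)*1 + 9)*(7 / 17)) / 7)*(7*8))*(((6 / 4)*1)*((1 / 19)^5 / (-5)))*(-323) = 876 / 651605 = 0.00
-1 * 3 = -3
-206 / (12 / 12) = -206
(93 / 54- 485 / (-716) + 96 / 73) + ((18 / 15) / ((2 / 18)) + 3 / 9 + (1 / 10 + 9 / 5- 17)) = -592723 / 2352060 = -0.25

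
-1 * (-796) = 796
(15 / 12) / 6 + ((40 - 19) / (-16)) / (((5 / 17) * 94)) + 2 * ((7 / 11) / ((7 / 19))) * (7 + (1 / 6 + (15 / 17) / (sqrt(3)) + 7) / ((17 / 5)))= 950 * sqrt(3) / 3179 + 44471381 / 1406240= 32.14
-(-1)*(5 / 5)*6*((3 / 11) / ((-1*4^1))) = -9 / 22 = -0.41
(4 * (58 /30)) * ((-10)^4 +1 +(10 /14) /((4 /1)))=8120957 /105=77342.45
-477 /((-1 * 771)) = 159 /257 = 0.62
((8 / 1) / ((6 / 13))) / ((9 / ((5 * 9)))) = 260 / 3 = 86.67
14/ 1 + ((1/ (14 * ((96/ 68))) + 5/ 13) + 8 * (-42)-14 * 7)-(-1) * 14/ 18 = -5487785/ 13104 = -418.79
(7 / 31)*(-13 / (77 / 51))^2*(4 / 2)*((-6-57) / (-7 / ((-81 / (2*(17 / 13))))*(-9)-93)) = 925732314 / 41707369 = 22.20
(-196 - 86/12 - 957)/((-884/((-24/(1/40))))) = -278440/221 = -1259.91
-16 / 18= -8 / 9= -0.89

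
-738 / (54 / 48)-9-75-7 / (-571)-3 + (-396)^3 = -35459030902 / 571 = -62099878.99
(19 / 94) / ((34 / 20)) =95 / 799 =0.12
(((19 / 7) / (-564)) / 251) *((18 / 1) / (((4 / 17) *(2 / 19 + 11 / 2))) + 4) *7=-23807 / 10051044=-0.00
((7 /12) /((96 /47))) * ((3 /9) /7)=47 /3456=0.01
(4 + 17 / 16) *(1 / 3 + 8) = 675 / 16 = 42.19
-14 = -14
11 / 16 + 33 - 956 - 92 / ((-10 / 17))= -61273 / 80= -765.91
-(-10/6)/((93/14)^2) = 980/25947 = 0.04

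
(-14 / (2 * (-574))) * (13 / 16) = 0.01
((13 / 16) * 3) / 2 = 39 / 32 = 1.22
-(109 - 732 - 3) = 626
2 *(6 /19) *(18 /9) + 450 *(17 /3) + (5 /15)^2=436285 /171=2551.37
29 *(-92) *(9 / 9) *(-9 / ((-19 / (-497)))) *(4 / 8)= 5966982 / 19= 314051.68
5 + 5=10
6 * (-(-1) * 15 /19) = 90 /19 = 4.74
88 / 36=2.44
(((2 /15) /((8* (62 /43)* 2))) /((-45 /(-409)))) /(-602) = -409 /4687200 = -0.00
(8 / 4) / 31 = 2 / 31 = 0.06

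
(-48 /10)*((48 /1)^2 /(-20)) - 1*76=11924 /25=476.96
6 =6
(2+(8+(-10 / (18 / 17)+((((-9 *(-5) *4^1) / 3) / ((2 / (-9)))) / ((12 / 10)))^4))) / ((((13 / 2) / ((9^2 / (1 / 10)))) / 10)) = 41518828134000 / 13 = 3193756010307.69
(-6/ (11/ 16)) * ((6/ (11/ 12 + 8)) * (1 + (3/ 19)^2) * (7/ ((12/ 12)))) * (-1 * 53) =948810240/ 424897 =2233.04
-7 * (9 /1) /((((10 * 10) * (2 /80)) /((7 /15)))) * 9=-2646 /25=-105.84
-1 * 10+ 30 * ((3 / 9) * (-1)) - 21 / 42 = -41 / 2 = -20.50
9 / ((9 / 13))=13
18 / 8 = 9 / 4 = 2.25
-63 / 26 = -2.42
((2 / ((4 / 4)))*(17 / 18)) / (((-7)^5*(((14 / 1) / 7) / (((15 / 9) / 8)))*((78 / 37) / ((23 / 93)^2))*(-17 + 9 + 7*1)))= 1663705 / 4898176684128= 0.00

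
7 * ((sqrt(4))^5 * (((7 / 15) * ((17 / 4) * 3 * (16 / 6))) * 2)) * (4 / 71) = 426496 / 1065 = 400.47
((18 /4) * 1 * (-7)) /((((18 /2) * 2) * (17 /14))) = -49 /34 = -1.44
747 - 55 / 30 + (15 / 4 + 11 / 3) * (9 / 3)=9209 / 12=767.42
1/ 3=0.33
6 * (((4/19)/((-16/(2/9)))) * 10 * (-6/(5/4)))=16/19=0.84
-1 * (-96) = 96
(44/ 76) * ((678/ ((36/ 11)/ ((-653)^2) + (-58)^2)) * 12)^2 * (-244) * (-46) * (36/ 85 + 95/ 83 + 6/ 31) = 66960.36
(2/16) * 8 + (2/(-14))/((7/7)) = 6/7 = 0.86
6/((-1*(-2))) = 3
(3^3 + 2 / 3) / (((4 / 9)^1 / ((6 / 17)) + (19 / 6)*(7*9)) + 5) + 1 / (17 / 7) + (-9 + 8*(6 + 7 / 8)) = 8791977 / 188887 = 46.55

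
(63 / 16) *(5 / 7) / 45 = 1 / 16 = 0.06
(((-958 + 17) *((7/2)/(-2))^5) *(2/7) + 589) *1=5001.78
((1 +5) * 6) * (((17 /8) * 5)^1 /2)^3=5527125 /1024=5397.58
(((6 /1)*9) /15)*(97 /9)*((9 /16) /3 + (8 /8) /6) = 1649 /120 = 13.74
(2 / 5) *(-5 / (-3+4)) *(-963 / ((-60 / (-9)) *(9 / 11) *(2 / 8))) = 7062 / 5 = 1412.40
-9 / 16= -0.56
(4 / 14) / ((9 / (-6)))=-4 / 21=-0.19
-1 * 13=-13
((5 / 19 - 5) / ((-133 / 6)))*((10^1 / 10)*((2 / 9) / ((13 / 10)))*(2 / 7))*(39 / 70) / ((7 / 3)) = 2160 / 866761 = 0.00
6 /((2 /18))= 54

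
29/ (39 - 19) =29/ 20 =1.45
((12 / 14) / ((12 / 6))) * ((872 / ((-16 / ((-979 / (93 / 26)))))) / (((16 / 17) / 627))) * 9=133079608233 / 3472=38329380.25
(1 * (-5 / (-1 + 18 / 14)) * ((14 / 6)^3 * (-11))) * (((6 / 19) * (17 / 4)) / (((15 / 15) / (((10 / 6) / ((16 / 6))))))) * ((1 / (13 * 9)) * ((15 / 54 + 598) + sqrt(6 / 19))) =11224675 * sqrt(114) / 12164256 + 120878525075 / 11524032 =10499.11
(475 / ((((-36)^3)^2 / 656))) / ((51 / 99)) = 214225 / 770943744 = 0.00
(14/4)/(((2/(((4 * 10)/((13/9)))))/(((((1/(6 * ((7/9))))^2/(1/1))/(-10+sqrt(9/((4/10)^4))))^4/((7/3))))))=0.00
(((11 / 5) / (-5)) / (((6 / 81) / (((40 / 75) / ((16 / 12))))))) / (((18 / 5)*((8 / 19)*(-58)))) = 627 / 23200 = 0.03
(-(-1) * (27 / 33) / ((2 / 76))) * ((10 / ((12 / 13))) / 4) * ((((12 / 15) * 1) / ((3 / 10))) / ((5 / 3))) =1482 / 11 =134.73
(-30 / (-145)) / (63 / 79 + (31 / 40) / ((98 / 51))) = 619360 / 3594637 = 0.17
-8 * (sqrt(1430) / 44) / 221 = -0.03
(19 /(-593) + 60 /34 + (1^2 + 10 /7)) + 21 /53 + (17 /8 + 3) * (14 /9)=1687019857 /134641836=12.53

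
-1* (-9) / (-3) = -3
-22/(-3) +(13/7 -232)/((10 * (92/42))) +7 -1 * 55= -70619/1380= -51.17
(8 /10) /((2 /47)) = 94 /5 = 18.80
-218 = -218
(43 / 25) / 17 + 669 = 284368 / 425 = 669.10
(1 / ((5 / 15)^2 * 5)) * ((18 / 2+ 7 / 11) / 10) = 477 / 275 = 1.73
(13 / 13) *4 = 4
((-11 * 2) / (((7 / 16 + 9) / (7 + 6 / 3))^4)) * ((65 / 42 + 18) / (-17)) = 1294388232192 / 61866386519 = 20.92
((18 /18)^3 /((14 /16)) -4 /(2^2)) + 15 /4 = 109 /28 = 3.89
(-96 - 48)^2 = 20736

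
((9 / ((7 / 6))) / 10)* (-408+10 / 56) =-308313 / 980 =-314.61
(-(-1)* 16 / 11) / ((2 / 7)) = 56 / 11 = 5.09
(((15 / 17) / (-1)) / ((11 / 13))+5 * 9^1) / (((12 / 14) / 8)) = 76720 / 187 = 410.27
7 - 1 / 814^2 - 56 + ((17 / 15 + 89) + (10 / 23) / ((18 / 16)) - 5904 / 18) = -196464353207 / 685786860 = -286.48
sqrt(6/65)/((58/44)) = 22* sqrt(390)/1885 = 0.23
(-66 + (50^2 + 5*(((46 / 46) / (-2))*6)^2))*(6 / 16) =7437 / 8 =929.62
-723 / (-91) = 723 / 91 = 7.95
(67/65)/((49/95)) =1273/637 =2.00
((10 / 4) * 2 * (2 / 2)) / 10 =1 / 2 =0.50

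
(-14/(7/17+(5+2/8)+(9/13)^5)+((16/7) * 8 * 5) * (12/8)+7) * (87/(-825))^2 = 122627478800721/77798610649375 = 1.58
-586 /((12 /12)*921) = -586 /921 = -0.64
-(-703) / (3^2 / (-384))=-89984 / 3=-29994.67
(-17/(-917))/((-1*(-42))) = 17/38514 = 0.00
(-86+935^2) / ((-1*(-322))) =124877 / 46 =2714.72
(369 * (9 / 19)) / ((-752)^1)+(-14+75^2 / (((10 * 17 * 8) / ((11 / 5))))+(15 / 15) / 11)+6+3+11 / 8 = 3562079 / 667964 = 5.33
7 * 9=63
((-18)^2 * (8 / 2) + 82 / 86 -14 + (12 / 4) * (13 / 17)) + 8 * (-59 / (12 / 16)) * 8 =-8222476 / 2193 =-3749.42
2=2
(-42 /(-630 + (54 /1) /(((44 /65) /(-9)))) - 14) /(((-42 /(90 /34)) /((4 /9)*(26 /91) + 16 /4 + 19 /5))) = 3518273 /504135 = 6.98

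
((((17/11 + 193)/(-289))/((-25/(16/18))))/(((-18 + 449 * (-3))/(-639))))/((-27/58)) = -14100032/585810225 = -0.02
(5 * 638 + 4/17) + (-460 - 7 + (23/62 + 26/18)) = 2725.05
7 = 7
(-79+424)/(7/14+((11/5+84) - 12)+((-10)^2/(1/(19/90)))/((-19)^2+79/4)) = 47289150/10246729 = 4.62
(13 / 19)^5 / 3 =371293 / 7428297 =0.05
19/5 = 3.80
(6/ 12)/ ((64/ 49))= 0.38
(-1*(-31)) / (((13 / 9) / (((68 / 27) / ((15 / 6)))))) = 4216 / 195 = 21.62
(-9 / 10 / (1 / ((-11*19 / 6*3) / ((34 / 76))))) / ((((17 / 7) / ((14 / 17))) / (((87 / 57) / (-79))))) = -2672901 / 1940635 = -1.38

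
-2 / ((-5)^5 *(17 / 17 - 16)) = -0.00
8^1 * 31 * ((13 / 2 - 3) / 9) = 868 / 9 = 96.44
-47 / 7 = -6.71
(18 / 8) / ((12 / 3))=9 / 16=0.56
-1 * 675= -675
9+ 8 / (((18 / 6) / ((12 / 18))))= 97 / 9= 10.78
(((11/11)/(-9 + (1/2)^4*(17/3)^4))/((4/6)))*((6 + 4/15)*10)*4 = 6.78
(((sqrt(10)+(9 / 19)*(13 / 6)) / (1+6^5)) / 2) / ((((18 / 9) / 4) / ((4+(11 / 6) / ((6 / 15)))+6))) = 325 / 168872+25*sqrt(10) / 13332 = 0.01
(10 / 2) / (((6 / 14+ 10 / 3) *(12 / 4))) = 35 / 79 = 0.44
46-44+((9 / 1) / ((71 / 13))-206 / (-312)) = 47717 / 11076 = 4.31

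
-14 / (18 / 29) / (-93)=0.24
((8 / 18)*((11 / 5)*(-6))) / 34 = -44 / 255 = -0.17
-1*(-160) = 160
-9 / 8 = -1.12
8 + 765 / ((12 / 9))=2327 / 4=581.75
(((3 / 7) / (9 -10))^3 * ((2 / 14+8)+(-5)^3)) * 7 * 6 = 132516 / 343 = 386.34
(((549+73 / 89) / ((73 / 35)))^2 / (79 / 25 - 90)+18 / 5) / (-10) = 79.66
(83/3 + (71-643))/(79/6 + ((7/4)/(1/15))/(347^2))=-786511588/19024937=-41.34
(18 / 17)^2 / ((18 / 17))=18 / 17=1.06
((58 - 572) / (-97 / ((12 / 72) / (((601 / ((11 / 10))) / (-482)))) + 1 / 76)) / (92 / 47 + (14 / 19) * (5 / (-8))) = -369911547808 / 710722229417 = -0.52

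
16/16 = 1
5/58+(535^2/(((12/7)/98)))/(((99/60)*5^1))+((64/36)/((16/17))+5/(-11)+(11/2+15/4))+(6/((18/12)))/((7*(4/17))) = 53145848417/26796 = 1983350.07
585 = 585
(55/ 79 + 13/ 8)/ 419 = 1467/ 264808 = 0.01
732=732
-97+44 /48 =-1153 /12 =-96.08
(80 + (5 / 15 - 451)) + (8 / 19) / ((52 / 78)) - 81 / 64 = -1354505 / 3648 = -371.30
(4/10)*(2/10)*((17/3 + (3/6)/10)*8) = 1372/375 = 3.66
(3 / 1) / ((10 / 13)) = 39 / 10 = 3.90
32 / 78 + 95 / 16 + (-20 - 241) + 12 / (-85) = -13514243 / 53040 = -254.79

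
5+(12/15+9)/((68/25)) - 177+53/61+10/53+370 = 44553689/219844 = 202.66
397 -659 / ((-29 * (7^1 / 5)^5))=195558366 / 487403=401.23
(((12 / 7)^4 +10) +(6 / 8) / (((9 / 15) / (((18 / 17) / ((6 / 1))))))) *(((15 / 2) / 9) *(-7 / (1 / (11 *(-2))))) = 169330865 / 69972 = 2419.98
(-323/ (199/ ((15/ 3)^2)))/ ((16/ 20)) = -40375/ 796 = -50.72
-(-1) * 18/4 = 9/2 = 4.50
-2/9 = -0.22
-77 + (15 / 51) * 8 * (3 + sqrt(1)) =-1149 / 17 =-67.59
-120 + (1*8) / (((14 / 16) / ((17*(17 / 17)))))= 248 / 7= 35.43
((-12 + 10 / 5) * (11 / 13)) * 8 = -880 / 13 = -67.69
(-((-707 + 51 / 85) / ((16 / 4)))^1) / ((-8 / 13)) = -11479 / 40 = -286.98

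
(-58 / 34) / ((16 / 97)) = -2813 / 272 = -10.34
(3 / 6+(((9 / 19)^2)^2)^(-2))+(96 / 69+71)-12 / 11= 10157613319397 / 21781640826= 466.34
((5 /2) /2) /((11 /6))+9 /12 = 63 /44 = 1.43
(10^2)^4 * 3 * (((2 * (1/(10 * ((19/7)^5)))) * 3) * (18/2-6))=9075780000000/2476099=3665354.25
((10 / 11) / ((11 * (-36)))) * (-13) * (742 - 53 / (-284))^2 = 2887860947465 / 175668768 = 16439.24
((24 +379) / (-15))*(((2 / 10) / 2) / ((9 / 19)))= -7657 / 1350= -5.67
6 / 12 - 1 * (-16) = 33 / 2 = 16.50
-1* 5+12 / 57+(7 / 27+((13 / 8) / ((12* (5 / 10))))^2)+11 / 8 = -404735 / 131328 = -3.08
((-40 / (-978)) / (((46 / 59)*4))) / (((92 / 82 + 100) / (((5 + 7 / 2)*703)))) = 144547345 / 186520248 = 0.77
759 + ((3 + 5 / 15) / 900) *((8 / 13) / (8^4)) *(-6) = 759.00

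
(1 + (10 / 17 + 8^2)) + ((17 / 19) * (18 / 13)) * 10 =327425 / 4199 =77.98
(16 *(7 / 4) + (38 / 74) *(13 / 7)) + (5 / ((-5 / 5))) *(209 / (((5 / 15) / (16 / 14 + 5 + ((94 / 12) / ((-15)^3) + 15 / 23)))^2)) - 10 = -3792425033219263937 / 8739589162500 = -433936.31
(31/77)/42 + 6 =19435/3234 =6.01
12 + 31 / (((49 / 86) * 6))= 3097 / 147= 21.07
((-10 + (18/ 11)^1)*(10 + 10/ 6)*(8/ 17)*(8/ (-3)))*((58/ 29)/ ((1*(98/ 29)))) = 853760/ 11781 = 72.47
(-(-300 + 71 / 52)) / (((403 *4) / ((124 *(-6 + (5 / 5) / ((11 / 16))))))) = -388225 / 3718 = -104.42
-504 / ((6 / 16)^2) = -3584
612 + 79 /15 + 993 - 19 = 23869 /15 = 1591.27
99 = 99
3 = 3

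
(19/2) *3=57/2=28.50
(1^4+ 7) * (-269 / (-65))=2152 / 65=33.11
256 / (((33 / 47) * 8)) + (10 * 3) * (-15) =-13346 / 33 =-404.42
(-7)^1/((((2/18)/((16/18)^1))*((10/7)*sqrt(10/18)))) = -588*sqrt(5)/25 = -52.59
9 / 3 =3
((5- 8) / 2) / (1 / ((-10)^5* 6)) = 900000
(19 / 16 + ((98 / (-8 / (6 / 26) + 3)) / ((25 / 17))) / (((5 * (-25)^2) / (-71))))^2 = 21518939814382609 / 14101562500000000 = 1.53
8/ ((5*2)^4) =1/ 1250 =0.00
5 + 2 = 7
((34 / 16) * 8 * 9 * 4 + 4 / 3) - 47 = 1699 / 3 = 566.33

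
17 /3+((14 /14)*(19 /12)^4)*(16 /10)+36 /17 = 3930497 /220320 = 17.84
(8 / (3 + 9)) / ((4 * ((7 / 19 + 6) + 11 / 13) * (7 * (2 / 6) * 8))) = 247 / 199584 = 0.00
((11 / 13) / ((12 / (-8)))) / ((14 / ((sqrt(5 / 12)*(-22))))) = 121*sqrt(15) / 819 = 0.57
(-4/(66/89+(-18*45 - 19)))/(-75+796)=356/53148515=0.00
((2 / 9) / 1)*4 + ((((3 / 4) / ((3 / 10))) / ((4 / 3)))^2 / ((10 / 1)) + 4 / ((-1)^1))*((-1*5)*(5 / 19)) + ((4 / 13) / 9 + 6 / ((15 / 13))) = 1726811 / 158080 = 10.92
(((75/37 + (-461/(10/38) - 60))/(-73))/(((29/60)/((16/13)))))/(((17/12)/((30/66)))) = 3856988160/190417799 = 20.26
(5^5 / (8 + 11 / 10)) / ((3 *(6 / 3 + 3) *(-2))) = -3125 / 273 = -11.45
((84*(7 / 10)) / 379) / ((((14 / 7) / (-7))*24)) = -343 / 15160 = -0.02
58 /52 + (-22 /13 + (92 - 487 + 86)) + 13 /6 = -11989 /39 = -307.41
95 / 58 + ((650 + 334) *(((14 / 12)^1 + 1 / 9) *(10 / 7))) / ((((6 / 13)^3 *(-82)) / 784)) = -820615745 / 4698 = -174673.42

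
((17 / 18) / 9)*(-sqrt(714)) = -17*sqrt(714) / 162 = -2.80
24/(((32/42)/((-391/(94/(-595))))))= 14656635/188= 77960.82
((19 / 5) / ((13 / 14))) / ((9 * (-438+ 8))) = -133 / 125775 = -0.00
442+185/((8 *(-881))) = 3115031/7048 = 441.97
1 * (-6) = -6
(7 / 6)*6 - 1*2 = 5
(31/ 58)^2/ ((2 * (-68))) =-961/ 457504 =-0.00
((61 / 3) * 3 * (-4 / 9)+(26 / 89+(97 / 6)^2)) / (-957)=-83497 / 340692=-0.25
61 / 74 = 0.82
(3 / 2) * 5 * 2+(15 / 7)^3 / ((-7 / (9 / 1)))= 2.35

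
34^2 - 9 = 1147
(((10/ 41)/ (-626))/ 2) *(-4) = 10/ 12833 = 0.00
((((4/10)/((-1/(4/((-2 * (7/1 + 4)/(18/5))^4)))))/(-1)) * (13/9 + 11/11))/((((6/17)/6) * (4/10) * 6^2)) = 2754/831875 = 0.00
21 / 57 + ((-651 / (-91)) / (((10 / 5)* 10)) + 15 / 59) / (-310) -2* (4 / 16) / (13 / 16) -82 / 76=-119977853 / 90352600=-1.33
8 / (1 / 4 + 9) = 32 / 37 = 0.86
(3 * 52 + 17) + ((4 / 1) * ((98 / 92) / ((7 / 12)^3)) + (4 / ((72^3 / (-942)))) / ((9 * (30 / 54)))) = 2434562563 / 12519360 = 194.46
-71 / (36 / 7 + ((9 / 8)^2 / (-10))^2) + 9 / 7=-1291874657 / 103540689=-12.48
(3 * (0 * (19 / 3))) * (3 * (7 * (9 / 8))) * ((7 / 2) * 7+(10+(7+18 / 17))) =0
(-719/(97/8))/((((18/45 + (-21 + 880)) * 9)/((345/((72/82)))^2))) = -79921253875/67523058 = -1183.61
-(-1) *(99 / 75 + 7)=208 / 25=8.32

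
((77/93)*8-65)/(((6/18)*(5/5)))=-5429/31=-175.13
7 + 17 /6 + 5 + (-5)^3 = -661 /6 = -110.17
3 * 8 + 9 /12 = 99 /4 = 24.75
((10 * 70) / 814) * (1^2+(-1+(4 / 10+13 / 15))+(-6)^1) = -4970 / 1221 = -4.07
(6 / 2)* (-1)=-3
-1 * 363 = -363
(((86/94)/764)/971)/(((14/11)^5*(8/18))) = 62326737/75008523401728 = 0.00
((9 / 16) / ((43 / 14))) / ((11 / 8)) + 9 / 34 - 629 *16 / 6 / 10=-40366327 / 241230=-167.34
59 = 59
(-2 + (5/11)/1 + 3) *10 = 160/11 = 14.55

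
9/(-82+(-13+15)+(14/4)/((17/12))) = -153/1318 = -0.12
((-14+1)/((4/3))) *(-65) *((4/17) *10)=25350/17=1491.18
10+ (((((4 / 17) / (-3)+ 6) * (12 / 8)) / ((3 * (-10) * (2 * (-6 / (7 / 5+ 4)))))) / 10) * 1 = 340453 / 34000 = 10.01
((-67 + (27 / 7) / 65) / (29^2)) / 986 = -15229 / 188648915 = -0.00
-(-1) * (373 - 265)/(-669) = -36/223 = -0.16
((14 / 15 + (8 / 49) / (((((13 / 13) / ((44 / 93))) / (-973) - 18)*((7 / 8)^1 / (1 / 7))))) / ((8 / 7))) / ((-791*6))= -615845543 / 3584629215720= -0.00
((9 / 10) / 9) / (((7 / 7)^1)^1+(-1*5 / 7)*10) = -7 / 430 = -0.02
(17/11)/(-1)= -17/11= -1.55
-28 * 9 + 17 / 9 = -2251 / 9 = -250.11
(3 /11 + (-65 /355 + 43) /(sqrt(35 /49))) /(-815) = -608*sqrt(35) /57865-3 /8965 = -0.06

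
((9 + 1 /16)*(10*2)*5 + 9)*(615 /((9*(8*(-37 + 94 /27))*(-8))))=1350909 /46336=29.15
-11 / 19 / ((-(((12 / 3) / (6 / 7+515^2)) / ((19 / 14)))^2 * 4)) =720400638998249 / 614656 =1172038732.23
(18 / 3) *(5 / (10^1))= 3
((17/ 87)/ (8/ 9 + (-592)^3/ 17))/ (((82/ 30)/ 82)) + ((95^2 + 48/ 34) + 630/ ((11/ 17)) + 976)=55572919058539117/ 5063108179844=10976.05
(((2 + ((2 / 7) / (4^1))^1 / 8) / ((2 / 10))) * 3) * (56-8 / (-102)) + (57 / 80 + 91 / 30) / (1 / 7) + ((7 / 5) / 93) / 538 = 1716.08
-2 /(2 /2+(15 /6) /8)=-32 /21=-1.52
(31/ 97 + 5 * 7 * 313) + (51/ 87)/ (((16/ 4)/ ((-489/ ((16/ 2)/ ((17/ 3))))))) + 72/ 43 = 42214621919/ 3870688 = 10906.23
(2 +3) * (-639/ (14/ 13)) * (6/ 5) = -24921/ 7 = -3560.14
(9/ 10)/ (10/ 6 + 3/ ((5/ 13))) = 27/ 284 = 0.10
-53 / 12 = -4.42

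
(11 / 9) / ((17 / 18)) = 22 / 17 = 1.29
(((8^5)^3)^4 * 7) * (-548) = -5878652894761549660662619196148586028361483272696297947136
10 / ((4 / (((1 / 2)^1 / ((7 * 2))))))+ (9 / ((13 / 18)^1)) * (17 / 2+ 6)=131609 / 728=180.78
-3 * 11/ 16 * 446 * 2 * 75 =-551925/ 4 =-137981.25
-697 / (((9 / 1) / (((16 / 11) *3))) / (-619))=209184.48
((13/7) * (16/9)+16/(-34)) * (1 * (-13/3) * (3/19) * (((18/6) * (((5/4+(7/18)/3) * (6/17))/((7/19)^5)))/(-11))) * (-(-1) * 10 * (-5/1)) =-19134328696600/10098166617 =-1894.83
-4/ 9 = -0.44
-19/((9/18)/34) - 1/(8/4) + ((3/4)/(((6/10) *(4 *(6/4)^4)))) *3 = -69785/54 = -1292.31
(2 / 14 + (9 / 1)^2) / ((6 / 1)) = 284 / 21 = 13.52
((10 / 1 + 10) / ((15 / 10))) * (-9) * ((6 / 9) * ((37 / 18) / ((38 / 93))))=-22940 / 57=-402.46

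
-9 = -9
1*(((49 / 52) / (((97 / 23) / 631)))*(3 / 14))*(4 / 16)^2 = 304773 / 161408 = 1.89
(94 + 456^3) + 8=94818918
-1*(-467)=467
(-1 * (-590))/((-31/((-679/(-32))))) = -200305/496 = -403.84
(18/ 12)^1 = 3/ 2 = 1.50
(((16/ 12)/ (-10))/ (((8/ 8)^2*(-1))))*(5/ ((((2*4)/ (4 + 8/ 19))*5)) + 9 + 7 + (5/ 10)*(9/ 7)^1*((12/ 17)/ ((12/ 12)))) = 2.27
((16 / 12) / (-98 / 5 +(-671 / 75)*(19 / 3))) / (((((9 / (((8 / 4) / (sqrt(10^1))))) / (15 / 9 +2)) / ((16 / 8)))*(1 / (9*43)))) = -18920*sqrt(10) / 17159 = -3.49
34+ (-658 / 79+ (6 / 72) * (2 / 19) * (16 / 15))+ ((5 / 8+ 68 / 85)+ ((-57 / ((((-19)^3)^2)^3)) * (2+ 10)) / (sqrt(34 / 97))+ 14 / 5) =16159597 / 540360 - 18 * sqrt(3298) / 93166576582341637160963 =29.91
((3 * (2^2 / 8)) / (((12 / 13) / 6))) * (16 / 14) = 78 / 7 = 11.14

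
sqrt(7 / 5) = sqrt(35) / 5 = 1.18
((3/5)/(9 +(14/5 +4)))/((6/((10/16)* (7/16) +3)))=419/20224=0.02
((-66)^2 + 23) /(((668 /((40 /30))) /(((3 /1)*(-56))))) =-245224 /167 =-1468.41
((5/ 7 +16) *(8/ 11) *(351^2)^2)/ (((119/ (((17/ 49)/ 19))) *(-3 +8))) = 14207063271336/ 2509045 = 5662338.97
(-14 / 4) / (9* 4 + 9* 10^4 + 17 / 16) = -8 / 205799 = -0.00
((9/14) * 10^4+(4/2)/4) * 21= 270021/2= 135010.50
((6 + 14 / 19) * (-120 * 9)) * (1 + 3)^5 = -141557760 / 19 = -7450408.42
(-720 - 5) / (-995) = 145 / 199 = 0.73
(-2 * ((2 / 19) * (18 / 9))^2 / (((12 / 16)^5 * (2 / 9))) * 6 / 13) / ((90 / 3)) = -16384 / 633555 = -0.03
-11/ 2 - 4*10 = -91/ 2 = -45.50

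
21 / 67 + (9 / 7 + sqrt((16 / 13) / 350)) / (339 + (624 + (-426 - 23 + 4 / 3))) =3 * sqrt(182) / 351715 + 229071 / 725074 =0.32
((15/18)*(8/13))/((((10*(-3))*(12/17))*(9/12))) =-34/1053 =-0.03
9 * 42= 378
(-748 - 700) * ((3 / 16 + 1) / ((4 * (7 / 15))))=-51585 / 56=-921.16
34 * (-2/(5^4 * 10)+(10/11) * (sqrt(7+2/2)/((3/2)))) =-34/3125+1360 * sqrt(2)/33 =58.27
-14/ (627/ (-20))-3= -1601/ 627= -2.55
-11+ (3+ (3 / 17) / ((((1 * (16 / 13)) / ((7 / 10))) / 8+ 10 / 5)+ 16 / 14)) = -13781 / 1734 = -7.95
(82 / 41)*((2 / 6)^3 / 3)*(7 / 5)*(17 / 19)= 238 / 7695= 0.03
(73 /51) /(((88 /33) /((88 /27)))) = 803 /459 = 1.75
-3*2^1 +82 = 76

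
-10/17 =-0.59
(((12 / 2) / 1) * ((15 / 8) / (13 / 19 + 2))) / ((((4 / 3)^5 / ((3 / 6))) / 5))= 346275 / 139264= 2.49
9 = 9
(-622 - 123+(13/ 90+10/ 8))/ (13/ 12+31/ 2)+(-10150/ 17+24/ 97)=-3158380871/ 4922265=-641.65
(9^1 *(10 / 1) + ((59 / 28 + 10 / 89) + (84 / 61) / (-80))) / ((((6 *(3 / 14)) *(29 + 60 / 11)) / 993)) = 63789657338 / 30863865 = 2066.81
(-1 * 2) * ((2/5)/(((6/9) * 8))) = -3/20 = -0.15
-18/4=-9/2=-4.50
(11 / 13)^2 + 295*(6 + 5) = 3245.72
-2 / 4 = -1 / 2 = -0.50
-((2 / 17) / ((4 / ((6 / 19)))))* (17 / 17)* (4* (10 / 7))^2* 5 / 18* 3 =-4000 / 15827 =-0.25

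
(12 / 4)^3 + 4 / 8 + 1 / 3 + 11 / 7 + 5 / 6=635 / 21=30.24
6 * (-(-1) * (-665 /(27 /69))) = -30590 /3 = -10196.67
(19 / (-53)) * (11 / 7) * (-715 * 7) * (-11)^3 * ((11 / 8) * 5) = -10939389175 / 424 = -25800446.17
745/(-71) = -745/71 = -10.49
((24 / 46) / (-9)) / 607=-4 / 41883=-0.00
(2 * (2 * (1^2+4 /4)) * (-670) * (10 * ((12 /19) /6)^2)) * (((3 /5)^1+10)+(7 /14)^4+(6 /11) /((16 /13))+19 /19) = -28550040 /3971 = -7189.63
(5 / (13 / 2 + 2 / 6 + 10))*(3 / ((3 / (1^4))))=0.30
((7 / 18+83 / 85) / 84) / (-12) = -2089 / 1542240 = -0.00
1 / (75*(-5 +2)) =-1 / 225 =-0.00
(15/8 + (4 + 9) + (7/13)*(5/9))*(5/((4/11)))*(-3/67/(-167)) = 781165/13963872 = 0.06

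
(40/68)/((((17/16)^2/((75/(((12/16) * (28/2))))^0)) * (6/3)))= 0.26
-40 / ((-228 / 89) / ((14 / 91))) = 1780 / 741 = 2.40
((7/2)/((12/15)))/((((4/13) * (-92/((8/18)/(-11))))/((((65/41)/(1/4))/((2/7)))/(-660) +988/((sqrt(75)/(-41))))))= -921557 * sqrt(3)/54648 - 41405/197169984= -29.21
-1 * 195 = -195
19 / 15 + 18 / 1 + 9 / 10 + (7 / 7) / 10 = 304 / 15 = 20.27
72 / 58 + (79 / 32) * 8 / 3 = 2723 / 348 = 7.82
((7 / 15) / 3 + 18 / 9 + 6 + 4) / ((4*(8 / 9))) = 547 / 160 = 3.42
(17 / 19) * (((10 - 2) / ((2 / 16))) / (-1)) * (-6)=6528 / 19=343.58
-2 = -2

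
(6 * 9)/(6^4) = 1/24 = 0.04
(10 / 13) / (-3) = -10 / 39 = -0.26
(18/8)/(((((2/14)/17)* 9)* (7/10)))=85/2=42.50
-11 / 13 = -0.85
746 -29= 717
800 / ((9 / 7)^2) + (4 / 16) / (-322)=50489519 / 104328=483.95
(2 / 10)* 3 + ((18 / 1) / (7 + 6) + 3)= 324 / 65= 4.98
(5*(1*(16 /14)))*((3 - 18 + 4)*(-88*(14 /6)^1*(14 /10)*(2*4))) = 433664 /3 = 144554.67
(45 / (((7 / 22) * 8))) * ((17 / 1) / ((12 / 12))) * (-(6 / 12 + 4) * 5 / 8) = -378675 / 448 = -845.26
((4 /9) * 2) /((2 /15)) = 20 /3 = 6.67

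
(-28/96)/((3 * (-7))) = 0.01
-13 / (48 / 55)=-715 / 48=-14.90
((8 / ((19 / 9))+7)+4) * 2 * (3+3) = 3372 / 19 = 177.47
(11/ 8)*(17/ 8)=187/ 64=2.92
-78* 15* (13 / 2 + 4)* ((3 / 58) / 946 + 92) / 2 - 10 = -62014045175 / 109736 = -565120.34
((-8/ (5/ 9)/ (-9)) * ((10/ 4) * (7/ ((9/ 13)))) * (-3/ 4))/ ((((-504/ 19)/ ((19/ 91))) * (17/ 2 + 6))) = 361/ 21924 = 0.02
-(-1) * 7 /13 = 7 /13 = 0.54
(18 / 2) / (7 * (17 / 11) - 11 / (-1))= 33 / 80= 0.41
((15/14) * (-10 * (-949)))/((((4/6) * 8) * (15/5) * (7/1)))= 90.78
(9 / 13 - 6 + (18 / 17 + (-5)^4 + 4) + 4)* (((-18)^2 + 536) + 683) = 214406022 / 221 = 970163.00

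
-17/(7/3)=-51/7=-7.29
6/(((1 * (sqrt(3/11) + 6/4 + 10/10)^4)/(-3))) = -3330388512/4784350561 + 400055040 * sqrt(33)/4784350561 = -0.22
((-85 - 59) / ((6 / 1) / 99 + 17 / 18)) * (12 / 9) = -38016 / 199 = -191.04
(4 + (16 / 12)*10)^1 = 17.33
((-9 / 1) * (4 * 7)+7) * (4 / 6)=-490 / 3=-163.33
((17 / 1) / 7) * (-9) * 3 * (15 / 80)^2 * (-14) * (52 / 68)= 3159 / 128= 24.68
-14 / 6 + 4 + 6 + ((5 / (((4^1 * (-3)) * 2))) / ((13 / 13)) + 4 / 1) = 275 / 24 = 11.46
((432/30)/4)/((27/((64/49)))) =128/735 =0.17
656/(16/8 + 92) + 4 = 10.98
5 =5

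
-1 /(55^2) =-0.00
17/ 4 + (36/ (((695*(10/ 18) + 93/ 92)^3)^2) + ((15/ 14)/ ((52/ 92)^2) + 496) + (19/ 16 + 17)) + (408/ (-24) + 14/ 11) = 506.06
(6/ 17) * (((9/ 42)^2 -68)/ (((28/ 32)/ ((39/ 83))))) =-6233292/ 483973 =-12.88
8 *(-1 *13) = -104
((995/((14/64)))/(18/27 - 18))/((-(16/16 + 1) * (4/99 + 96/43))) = 57.73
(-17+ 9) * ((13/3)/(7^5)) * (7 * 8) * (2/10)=-832/36015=-0.02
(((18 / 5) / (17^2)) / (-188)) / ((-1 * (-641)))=-9 / 87067030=-0.00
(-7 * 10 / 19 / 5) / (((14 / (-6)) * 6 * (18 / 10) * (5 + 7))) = 5 / 2052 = 0.00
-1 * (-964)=964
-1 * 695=-695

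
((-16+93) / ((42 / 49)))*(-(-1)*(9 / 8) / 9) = 539 / 48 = 11.23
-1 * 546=-546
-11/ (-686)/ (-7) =-11/ 4802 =-0.00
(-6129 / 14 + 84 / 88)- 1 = -33713 / 77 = -437.83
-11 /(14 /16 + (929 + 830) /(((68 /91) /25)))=-0.00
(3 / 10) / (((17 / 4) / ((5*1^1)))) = 6 / 17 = 0.35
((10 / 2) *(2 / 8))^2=1.56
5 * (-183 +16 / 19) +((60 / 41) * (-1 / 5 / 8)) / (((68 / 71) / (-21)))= -96407693 / 105944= -909.99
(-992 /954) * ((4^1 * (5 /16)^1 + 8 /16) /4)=-217 /477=-0.45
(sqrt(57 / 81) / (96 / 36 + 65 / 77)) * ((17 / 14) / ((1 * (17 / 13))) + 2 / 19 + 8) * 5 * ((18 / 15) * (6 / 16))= 79299 * sqrt(57) / 123272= 4.86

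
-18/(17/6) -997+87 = -15578/17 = -916.35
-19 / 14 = -1.36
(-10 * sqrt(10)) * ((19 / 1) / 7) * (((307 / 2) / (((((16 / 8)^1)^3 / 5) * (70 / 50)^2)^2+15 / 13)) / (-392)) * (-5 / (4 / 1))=-29620703125 * sqrt(10) / 24498508832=-3.82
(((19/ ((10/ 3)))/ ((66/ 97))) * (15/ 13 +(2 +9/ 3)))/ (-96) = -1843/ 3432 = -0.54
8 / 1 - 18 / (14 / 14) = -10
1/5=0.20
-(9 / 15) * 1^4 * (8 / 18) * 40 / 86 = -16 / 129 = -0.12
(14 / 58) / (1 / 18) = 126 / 29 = 4.34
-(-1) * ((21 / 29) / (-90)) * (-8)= 28 / 435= 0.06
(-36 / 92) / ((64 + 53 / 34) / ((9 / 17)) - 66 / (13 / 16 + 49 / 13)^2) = -49043286 / 15126335089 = -0.00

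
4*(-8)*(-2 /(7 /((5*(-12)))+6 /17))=65280 /241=270.87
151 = 151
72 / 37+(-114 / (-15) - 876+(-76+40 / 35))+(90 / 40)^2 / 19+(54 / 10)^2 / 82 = -75917752613 / 80704400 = -940.69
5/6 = 0.83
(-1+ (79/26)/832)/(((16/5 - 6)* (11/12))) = 46185/118976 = 0.39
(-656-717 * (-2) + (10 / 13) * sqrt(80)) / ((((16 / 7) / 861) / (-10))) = -11722515 / 4-150675 * sqrt(5) / 13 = -2956545.64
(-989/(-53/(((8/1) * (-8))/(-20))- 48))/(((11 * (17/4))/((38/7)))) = 1.78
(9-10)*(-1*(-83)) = -83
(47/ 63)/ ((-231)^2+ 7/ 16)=752/ 53788329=0.00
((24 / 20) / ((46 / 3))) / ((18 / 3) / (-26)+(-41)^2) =117 / 2512750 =0.00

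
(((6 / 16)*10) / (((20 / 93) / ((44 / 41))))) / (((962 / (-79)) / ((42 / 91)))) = -727353 / 1025492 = -0.71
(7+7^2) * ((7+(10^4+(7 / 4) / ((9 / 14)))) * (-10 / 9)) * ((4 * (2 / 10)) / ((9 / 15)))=-201796000 / 243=-830436.21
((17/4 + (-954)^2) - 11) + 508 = 3642469/4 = 910617.25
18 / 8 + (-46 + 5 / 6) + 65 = 22.08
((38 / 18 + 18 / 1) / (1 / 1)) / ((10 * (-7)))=-181 / 630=-0.29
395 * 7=2765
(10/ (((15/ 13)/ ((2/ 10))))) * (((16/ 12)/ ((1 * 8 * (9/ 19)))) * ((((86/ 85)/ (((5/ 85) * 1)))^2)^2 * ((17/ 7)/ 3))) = 229688726384/ 5315625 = 43210.11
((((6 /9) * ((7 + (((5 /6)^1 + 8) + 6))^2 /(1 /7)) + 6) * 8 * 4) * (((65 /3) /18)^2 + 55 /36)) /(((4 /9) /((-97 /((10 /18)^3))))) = -270439797.23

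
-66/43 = -1.53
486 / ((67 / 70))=34020 / 67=507.76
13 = 13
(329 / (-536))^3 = -35611289 / 153990656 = -0.23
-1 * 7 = -7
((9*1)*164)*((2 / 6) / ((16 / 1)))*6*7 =2583 / 2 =1291.50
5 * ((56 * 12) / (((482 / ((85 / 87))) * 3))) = 47600 / 20967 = 2.27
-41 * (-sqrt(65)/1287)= 41 * sqrt(65)/1287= 0.26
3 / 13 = 0.23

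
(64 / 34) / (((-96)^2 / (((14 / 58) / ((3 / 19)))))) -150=-63892667 / 425952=-150.00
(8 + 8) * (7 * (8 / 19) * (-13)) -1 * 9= -11819 / 19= -622.05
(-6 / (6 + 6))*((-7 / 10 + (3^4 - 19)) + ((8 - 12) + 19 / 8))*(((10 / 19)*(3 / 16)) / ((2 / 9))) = -64449 / 4864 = -13.25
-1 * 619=-619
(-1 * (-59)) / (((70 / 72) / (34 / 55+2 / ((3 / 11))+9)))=1980276 / 1925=1028.71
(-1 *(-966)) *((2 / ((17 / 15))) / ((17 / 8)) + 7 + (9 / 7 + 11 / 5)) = 15795894 / 1445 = 10931.41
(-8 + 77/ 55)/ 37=-33/ 185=-0.18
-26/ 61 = -0.43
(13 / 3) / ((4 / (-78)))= -169 / 2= -84.50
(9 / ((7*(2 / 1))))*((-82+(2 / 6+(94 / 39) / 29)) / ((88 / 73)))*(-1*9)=181866141 / 464464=391.56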